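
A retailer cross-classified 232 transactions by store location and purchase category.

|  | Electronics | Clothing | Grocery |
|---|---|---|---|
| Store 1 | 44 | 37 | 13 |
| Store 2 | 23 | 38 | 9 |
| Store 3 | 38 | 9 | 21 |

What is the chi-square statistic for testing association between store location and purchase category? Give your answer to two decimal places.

Row totals: 94, 70, 68. Column totals: 105, 84, 43. Grand total N = 232.
Expected counts (row total × column total / N):
  Store 1, Electronics: 94×105/232 = 42.543
  Store 1, Clothing: 94×84/232 = 34.034
  Store 1, Grocery: 94×43/232 = 17.422
  Store 2, Electronics: 70×105/232 = 31.681
  Store 2, Clothing: 70×84/232 = 25.345
  Store 2, Grocery: 70×43/232 = 12.974
  Store 3, Electronics: 68×105/232 = 30.776
  Store 3, Clothing: 68×84/232 = 24.621
  Store 3, Grocery: 68×43/232 = 12.603
Contributions (O − E)²/E:
  (44 − 42.543)²/42.543 = 0.0499
  (37 − 34.034)²/34.034 = 0.2585
  (13 − 17.422)²/17.422 = 1.1224
  (23 − 31.681)²/31.681 = 2.3787
  (38 − 25.345)²/25.345 = 6.3188
  (9 − 12.974)²/12.974 = 1.2173
  (38 − 30.776)²/30.776 = 1.6957
  (9 − 24.621)²/24.621 = 9.9109
  (21 − 12.603)²/12.603 = 5.5947
χ² = 0.0499 + 0.2585 + 1.1224 + 2.3787 + 6.3188 + 1.2173 + 1.6957 + 9.9109 + 5.5947 = 28.55

28.55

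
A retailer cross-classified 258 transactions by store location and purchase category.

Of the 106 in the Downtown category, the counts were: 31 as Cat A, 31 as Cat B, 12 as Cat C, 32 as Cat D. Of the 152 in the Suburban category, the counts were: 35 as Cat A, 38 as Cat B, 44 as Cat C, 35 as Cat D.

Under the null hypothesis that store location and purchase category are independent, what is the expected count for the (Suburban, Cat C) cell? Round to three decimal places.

32.992

Row total (Suburban) = 152; column total (Cat C) = 56; grand total N = 258.
Expected count = (row total × column total) / N = 152 × 56 / 258 = 32.992.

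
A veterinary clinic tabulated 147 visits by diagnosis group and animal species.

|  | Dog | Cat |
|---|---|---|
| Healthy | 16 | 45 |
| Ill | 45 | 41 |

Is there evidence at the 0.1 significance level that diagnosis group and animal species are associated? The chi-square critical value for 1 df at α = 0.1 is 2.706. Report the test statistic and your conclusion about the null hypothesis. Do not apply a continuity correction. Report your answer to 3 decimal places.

10.011; reject H₀

Row totals: 61, 86. Column totals: 61, 86. Grand total N = 147.
Expected counts (row total × column total / N):
  Healthy, Dog: 61×61/147 = 25.3129
  Healthy, Cat: 61×86/147 = 35.6871
  Ill, Dog: 86×61/147 = 35.6871
  Ill, Cat: 86×86/147 = 50.3129
Contributions (O − E)²/E:
  (16 − 25.3129)²/25.3129 = 3.4263
  (45 − 35.6871)²/35.6871 = 2.4303
  (45 − 35.6871)²/35.6871 = 2.4303
  (41 − 50.3129)²/50.3129 = 1.7238
χ² = 3.4263 + 2.4303 + 2.4303 + 1.7238 = 10.011
df = (2−1)(2−1) = 1. Since 10.011 > 2.706, reject the null hypothesis of independence at α = 0.1.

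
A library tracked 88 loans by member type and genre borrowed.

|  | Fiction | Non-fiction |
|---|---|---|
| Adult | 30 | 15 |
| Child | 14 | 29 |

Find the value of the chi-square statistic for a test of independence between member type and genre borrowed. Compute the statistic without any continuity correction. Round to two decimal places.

10.23

Row totals: 45, 43. Column totals: 44, 44. Grand total N = 88.
Expected counts (row total × column total / N):
  Adult, Fiction: 45×44/88 = 22.500
  Adult, Non-fiction: 45×44/88 = 22.500
  Child, Fiction: 43×44/88 = 21.500
  Child, Non-fiction: 43×44/88 = 21.500
Contributions (O − E)²/E:
  (30 − 22.500)²/22.500 = 2.5000
  (15 − 22.500)²/22.500 = 2.5000
  (14 − 21.500)²/21.500 = 2.6163
  (29 − 21.500)²/21.500 = 2.6163
χ² = 2.5000 + 2.5000 + 2.6163 + 2.6163 = 10.23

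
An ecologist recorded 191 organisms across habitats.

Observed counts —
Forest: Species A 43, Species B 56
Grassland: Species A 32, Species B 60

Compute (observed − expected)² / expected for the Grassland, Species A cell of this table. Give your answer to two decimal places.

0.47

Row total (Grassland) = 92; column total (Species A) = 75; N = 191.
Expected count E = 92 × 75 / 191 = 36.126.
Contribution = (O − E)²/E = (32 − 36.126)² / 36.126 = 0.47.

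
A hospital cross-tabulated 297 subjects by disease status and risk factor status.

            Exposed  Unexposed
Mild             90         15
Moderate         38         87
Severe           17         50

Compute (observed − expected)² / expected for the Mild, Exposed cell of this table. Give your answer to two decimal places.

Row total (Mild) = 105; column total (Exposed) = 145; N = 297.
Expected count E = 105 × 145 / 297 = 51.263.
Contribution = (O − E)²/E = (90 − 51.263)² / 51.263 = 29.27.

29.27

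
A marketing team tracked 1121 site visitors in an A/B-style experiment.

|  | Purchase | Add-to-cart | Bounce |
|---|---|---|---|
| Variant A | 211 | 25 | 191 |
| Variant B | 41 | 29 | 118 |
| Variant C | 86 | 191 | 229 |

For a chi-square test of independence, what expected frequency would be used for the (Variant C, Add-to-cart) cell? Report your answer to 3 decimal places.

110.589

Row total (Variant C) = 506; column total (Add-to-cart) = 245; grand total N = 1121.
Expected count = (row total × column total) / N = 506 × 245 / 1121 = 110.589.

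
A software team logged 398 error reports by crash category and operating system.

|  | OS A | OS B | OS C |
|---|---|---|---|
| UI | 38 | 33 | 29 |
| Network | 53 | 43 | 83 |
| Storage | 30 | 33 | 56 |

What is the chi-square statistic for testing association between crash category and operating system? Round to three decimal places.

10.417

Row totals: 100, 179, 119. Column totals: 121, 109, 168. Grand total N = 398.
Expected counts (row total × column total / N):
  UI, OS A: 100×121/398 = 30.4020
  UI, OS B: 100×109/398 = 27.3869
  UI, OS C: 100×168/398 = 42.2111
  Network, OS A: 179×121/398 = 54.4196
  Network, OS B: 179×109/398 = 49.0226
  Network, OS C: 179×168/398 = 75.5578
  Storage, OS A: 119×121/398 = 36.1784
  Storage, OS B: 119×109/398 = 32.5905
  Storage, OS C: 119×168/398 = 50.2312
Contributions (O − E)²/E:
  (38 − 30.4020)²/30.4020 = 1.8989
  (33 − 27.3869)²/27.3869 = 1.1504
  (29 − 42.2111)²/42.2111 = 4.1348
  (53 − 54.4196)²/54.4196 = 0.0370
  (43 − 49.0226)²/49.0226 = 0.7399
  (83 − 75.5578)²/75.5578 = 0.7330
  (30 − 36.1784)²/36.1784 = 1.0551
  (33 − 32.5905)²/32.5905 = 0.0051
  (56 − 50.2312)²/50.2312 = 0.6625
χ² = 1.8989 + 1.1504 + 4.1348 + 0.0370 + 0.7399 + 0.7330 + 1.0551 + 0.0051 + 0.6625 = 10.417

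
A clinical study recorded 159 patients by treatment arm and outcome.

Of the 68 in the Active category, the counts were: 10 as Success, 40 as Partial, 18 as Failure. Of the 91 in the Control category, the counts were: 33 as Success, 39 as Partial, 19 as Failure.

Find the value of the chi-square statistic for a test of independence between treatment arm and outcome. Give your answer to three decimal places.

9.208

Row totals: 68, 91. Column totals: 43, 79, 37. Grand total N = 159.
Expected counts (row total × column total / N):
  Active, Success: 68×43/159 = 18.3899
  Active, Partial: 68×79/159 = 33.7862
  Active, Failure: 68×37/159 = 15.8239
  Control, Success: 91×43/159 = 24.6101
  Control, Partial: 91×79/159 = 45.2138
  Control, Failure: 91×37/159 = 21.1761
Contributions (O − E)²/E:
  (10 − 18.3899)²/18.3899 = 3.8277
  (40 − 33.7862)²/33.7862 = 1.1428
  (18 − 15.8239)²/15.8239 = 0.2993
  (33 − 24.6101)²/24.6101 = 2.8602
  (39 − 45.2138)²/45.2138 = 0.8540
  (19 − 21.1761)²/21.1761 = 0.2236
χ² = 3.8277 + 1.1428 + 0.2993 + 2.8602 + 0.8540 + 0.2236 = 9.208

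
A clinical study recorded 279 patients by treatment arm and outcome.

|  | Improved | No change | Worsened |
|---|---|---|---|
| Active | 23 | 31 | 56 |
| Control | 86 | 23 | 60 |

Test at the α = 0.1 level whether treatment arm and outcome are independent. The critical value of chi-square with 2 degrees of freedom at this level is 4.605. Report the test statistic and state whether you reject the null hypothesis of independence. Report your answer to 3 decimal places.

Row totals: 110, 169. Column totals: 109, 54, 116. Grand total N = 279.
Expected counts (row total × column total / N):
  Active, Improved: 110×109/279 = 42.9749
  Active, No change: 110×54/279 = 21.2903
  Active, Worsened: 110×116/279 = 45.7348
  Control, Improved: 169×109/279 = 66.0251
  Control, No change: 169×54/279 = 32.7097
  Control, Worsened: 169×116/279 = 70.2652
Contributions (O − E)²/E:
  (23 − 42.9749)²/42.9749 = 9.2844
  (31 − 21.2903)²/21.2903 = 4.4282
  (56 − 45.7348)²/45.7348 = 2.3040
  (86 − 66.0251)²/66.0251 = 6.0431
  (23 − 32.7097)²/32.7097 = 2.8823
  (60 − 70.2652)²/70.2652 = 1.4997
χ² = 9.2844 + 4.4282 + 2.3040 + 6.0431 + 2.8823 + 1.4997 = 26.442
df = (2−1)(3−1) = 2. Since 26.442 > 4.605, reject the null hypothesis of independence at α = 0.1.

26.442; reject H₀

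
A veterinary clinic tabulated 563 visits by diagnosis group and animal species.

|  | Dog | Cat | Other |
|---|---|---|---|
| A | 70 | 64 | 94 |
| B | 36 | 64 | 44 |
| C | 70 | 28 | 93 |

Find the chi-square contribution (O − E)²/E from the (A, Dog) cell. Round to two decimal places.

Row total (A) = 228; column total (Dog) = 176; N = 563.
Expected count E = 228 × 176 / 563 = 71.275.
Contribution = (O − E)²/E = (70 − 71.275)² / 71.275 = 0.02.

0.02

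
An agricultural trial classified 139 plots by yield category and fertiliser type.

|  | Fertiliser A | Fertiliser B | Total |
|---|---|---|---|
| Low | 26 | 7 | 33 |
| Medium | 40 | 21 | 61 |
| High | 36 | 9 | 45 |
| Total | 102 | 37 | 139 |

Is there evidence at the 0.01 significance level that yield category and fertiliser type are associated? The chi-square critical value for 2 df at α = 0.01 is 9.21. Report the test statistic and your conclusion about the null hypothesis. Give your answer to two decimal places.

3.41; fail to reject H₀

Grand total N = 139.
Expected counts (row total × column total / N):
  Low, Fertiliser A: 33×102/139 = 24.216
  Low, Fertiliser B: 33×37/139 = 8.784
  Medium, Fertiliser A: 61×102/139 = 44.763
  Medium, Fertiliser B: 61×37/139 = 16.237
  High, Fertiliser A: 45×102/139 = 33.022
  High, Fertiliser B: 45×37/139 = 11.978
Contributions (O − E)²/E:
  (26 − 24.216)²/24.216 = 0.1314
  (7 − 8.784)²/8.784 = 0.3623
  (40 − 44.763)²/44.763 = 0.5068
  (21 − 16.237)²/16.237 = 1.3972
  (36 − 33.022)²/33.022 = 0.2686
  (9 − 11.978)²/11.978 = 0.7404
χ² = 0.1314 + 0.3623 + 0.5068 + 1.3972 + 0.2686 + 0.7404 = 3.41
df = (3−1)(2−1) = 2. Since 3.41 < 9.21, fail to reject the null hypothesis of independence at α = 0.01.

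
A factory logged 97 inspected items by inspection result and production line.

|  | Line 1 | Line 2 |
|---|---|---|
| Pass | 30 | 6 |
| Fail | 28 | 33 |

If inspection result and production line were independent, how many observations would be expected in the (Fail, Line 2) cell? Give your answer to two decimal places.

Row total (Fail) = 61; column total (Line 2) = 39; grand total N = 97.
Expected count = (row total × column total) / N = 61 × 39 / 97 = 24.53.

24.53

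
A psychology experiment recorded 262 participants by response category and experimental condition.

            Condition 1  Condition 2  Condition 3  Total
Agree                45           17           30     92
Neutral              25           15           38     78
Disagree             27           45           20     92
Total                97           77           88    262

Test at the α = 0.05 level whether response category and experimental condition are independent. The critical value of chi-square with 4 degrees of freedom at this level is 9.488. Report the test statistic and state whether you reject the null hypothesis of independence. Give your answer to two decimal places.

Grand total N = 262.
Expected counts (row total × column total / N):
  Agree, Condition 1: 92×97/262 = 34.061
  Agree, Condition 2: 92×77/262 = 27.038
  Agree, Condition 3: 92×88/262 = 30.901
  Neutral, Condition 1: 78×97/262 = 28.878
  Neutral, Condition 2: 78×77/262 = 22.924
  Neutral, Condition 3: 78×88/262 = 26.198
  Disagree, Condition 1: 92×97/262 = 34.061
  Disagree, Condition 2: 92×77/262 = 27.038
  Disagree, Condition 3: 92×88/262 = 30.901
Contributions (O − E)²/E:
  (45 − 34.061)²/34.061 = 3.5132
  (17 − 27.038)²/27.038 = 3.7267
  (30 − 30.901)²/30.901 = 0.0263
  (25 − 28.878)²/28.878 = 0.5208
  (15 − 22.924)²/22.924 = 2.7390
  (38 − 26.198)²/26.198 = 5.3167
  (27 − 34.061)²/34.061 = 1.4638
  (45 − 27.038)²/27.038 = 11.9326
  (20 − 30.901)²/30.901 = 3.8456
χ² = 3.5132 + 3.7267 + 0.0263 + 0.5208 + 2.7390 + 5.3167 + 1.4638 + 11.9326 + 3.8456 = 33.08
df = (3−1)(3−1) = 4. Since 33.08 > 9.488, reject the null hypothesis of independence at α = 0.05.

33.08; reject H₀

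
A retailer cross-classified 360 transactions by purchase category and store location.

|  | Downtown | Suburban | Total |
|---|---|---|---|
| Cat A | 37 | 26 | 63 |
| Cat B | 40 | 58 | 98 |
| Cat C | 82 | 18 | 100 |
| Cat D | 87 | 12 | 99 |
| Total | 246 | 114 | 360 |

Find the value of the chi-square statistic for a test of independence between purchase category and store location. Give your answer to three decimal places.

63.087

Grand total N = 360.
Expected counts (row total × column total / N):
  Cat A, Downtown: 63×246/360 = 43.0500
  Cat A, Suburban: 63×114/360 = 19.9500
  Cat B, Downtown: 98×246/360 = 66.9667
  Cat B, Suburban: 98×114/360 = 31.0333
  Cat C, Downtown: 100×246/360 = 68.3333
  Cat C, Suburban: 100×114/360 = 31.6667
  Cat D, Downtown: 99×246/360 = 67.6500
  Cat D, Suburban: 99×114/360 = 31.3500
Contributions (O − E)²/E:
  (37 − 43.0500)²/43.0500 = 0.8502
  (26 − 19.9500)²/19.9500 = 1.8347
  (40 − 66.9667)²/66.9667 = 10.8592
  (58 − 31.0333)²/31.0333 = 23.4330
  (82 − 68.3333)²/68.3333 = 2.7333
  (18 − 31.6667)²/31.6667 = 5.8983
  (87 − 67.6500)²/67.6500 = 5.5347
  (12 − 31.3500)²/31.3500 = 11.9433
χ² = 0.8502 + 1.8347 + 10.8592 + 23.4330 + 2.7333 + 5.8983 + 5.5347 + 11.9433 = 63.087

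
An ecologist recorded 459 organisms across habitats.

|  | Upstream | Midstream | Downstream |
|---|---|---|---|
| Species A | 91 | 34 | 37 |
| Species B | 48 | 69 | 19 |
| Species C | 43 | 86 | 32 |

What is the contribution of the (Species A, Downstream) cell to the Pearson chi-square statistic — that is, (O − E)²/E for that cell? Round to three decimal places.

1.136

Row total (Species A) = 162; column total (Downstream) = 88; N = 459.
Expected count E = 162 × 88 / 459 = 31.0588.
Contribution = (O − E)²/E = (37 − 31.0588)² / 31.0588 = 1.136.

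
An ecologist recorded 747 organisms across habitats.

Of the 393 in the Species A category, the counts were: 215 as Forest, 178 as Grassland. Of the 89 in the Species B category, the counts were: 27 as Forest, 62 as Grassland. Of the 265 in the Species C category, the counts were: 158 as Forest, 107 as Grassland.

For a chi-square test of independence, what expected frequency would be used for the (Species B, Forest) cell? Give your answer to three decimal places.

47.657

Row total (Species B) = 89; column total (Forest) = 400; grand total N = 747.
Expected count = (row total × column total) / N = 89 × 400 / 747 = 47.657.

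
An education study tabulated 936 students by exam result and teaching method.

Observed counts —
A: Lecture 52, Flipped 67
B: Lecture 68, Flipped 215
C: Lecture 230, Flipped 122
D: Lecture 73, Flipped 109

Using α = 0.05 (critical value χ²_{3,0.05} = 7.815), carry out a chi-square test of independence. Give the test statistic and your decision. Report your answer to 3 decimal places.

Row totals: 119, 283, 352, 182. Column totals: 423, 513. Grand total N = 936.
Expected counts (row total × column total / N):
  A, Lecture: 119×423/936 = 53.7788
  A, Flipped: 119×513/936 = 65.2212
  B, Lecture: 283×423/936 = 127.8942
  B, Flipped: 283×513/936 = 155.1058
  C, Lecture: 352×423/936 = 159.0769
  C, Flipped: 352×513/936 = 192.9231
  D, Lecture: 182×423/936 = 82.2500
  D, Flipped: 182×513/936 = 99.7500
Contributions (O − E)²/E:
  (52 − 53.7788)²/53.7788 = 0.0588
  (67 − 65.2212)²/65.2212 = 0.0485
  (68 − 127.8942)²/127.8942 = 28.0491
  (215 − 155.1058)²/155.1058 = 23.1282
  (230 − 159.0769)²/159.0769 = 31.6205
  (122 − 192.9231)²/192.9231 = 26.0730
  (73 − 82.2500)²/82.2500 = 1.0403
  (109 − 99.7500)²/99.7500 = 0.8578
χ² = 0.0588 + 0.0485 + 28.0491 + 23.1282 + 31.6205 + 26.0730 + 1.0403 + 0.8578 = 110.876
df = (4−1)(2−1) = 3. Since 110.876 > 7.815, reject the null hypothesis of independence at α = 0.05.

110.876; reject H₀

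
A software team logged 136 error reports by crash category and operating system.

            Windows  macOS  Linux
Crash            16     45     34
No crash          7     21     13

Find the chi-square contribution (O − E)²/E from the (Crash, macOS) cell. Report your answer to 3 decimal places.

Row total (Crash) = 95; column total (macOS) = 66; N = 136.
Expected count E = 95 × 66 / 136 = 46.1029.
Contribution = (O − E)²/E = (45 − 46.1029)² / 46.1029 = 0.026.

0.026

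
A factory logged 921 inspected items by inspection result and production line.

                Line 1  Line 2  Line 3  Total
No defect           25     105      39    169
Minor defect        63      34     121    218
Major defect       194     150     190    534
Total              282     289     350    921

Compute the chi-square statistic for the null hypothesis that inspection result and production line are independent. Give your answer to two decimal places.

118.10

Grand total N = 921.
Expected counts (row total × column total / N):
  No defect, Line 1: 169×282/921 = 51.746
  No defect, Line 2: 169×289/921 = 53.030
  No defect, Line 3: 169×350/921 = 64.224
  Minor defect, Line 1: 218×282/921 = 66.749
  Minor defect, Line 2: 218×289/921 = 68.406
  Minor defect, Line 3: 218×350/921 = 82.845
  Major defect, Line 1: 534×282/921 = 163.505
  Major defect, Line 2: 534×289/921 = 167.564
  Major defect, Line 3: 534×350/921 = 202.932
Contributions (O − E)²/E:
  (25 − 51.746)²/51.746 = 13.8242
  (105 − 53.030)²/53.030 = 50.9312
  (39 − 64.224)²/64.224 = 9.9067
  (63 − 66.749)²/66.749 = 0.2106
  (34 − 68.406)²/68.406 = 17.3051
  (121 − 82.845)²/82.845 = 17.5726
  (194 − 163.505)²/163.505 = 5.6876
  (150 − 167.564)²/167.564 = 1.8411
  (190 − 202.932)²/202.932 = 0.8241
χ² = 13.8242 + 50.9312 + 9.9067 + 0.2106 + 17.3051 + 17.5726 + 5.6876 + 1.8411 + 0.8241 = 118.10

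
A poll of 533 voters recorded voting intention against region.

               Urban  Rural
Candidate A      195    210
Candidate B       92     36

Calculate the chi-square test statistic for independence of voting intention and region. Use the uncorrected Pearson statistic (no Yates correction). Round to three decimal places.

22.032

Row totals: 405, 128. Column totals: 287, 246. Grand total N = 533.
Expected counts (row total × column total / N):
  Candidate A, Urban: 405×287/533 = 218.0769
  Candidate A, Rural: 405×246/533 = 186.9231
  Candidate B, Urban: 128×287/533 = 68.9231
  Candidate B, Rural: 128×246/533 = 59.0769
Contributions (O − E)²/E:
  (195 − 218.0769)²/218.0769 = 2.4420
  (210 − 186.9231)²/186.9231 = 2.8490
  (92 − 68.9231)²/68.9231 = 7.7266
  (36 − 59.0769)²/59.0769 = 9.0144
χ² = 2.4420 + 2.8490 + 7.7266 + 9.0144 = 22.032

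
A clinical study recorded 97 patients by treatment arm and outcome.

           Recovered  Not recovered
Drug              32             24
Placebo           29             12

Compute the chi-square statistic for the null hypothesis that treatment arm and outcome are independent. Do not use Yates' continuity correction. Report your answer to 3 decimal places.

1.873

Row totals: 56, 41. Column totals: 61, 36. Grand total N = 97.
Expected counts (row total × column total / N):
  Drug, Recovered: 56×61/97 = 35.2165
  Drug, Not recovered: 56×36/97 = 20.7835
  Placebo, Recovered: 41×61/97 = 25.7835
  Placebo, Not recovered: 41×36/97 = 15.2165
Contributions (O − E)²/E:
  (32 − 35.2165)²/35.2165 = 0.2938
  (24 − 20.7835)²/20.7835 = 0.4978
  (29 − 25.7835)²/25.7835 = 0.4013
  (12 − 15.2165)²/15.2165 = 0.6799
χ² = 0.2938 + 0.4978 + 0.4013 + 0.6799 = 1.873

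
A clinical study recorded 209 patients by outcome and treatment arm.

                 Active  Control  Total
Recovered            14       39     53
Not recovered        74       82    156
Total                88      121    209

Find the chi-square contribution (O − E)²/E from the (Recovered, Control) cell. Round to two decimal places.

Row total (Recovered) = 53; column total (Control) = 121; N = 209.
Expected count E = 53 × 121 / 209 = 30.684.
Contribution = (O − E)²/E = (39 − 30.684)² / 30.684 = 2.25.

2.25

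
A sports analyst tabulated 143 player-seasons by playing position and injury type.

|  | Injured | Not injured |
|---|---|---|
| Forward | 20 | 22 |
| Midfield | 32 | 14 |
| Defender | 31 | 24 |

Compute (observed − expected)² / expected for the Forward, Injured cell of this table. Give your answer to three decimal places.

Row total (Forward) = 42; column total (Injured) = 83; N = 143.
Expected count E = 42 × 83 / 143 = 24.3776.
Contribution = (O − E)²/E = (20 − 24.3776)² / 24.3776 = 0.786.

0.786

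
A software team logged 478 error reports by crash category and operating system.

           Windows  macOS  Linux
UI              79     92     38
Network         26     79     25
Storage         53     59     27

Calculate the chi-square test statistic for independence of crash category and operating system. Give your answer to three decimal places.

15.276

Row totals: 209, 130, 139. Column totals: 158, 230, 90. Grand total N = 478.
Expected counts (row total × column total / N):
  UI, Windows: 209×158/478 = 69.0837
  UI, macOS: 209×230/478 = 100.5649
  UI, Linux: 209×90/478 = 39.3515
  Network, Windows: 130×158/478 = 42.9707
  Network, macOS: 130×230/478 = 62.5523
  Network, Linux: 130×90/478 = 24.4770
  Storage, Windows: 139×158/478 = 45.9456
  Storage, macOS: 139×230/478 = 66.8828
  Storage, Linux: 139×90/478 = 26.1715
Contributions (O − E)²/E:
  (79 − 69.0837)²/69.0837 = 1.4234
  (92 − 100.5649)²/100.5649 = 0.7295
  (38 − 39.3515)²/39.3515 = 0.0464
  (26 − 42.9707)²/42.9707 = 6.7023
  (79 − 62.5523)²/62.5523 = 4.3248
  (25 − 24.4770)²/24.4770 = 0.0112
  (53 − 45.9456)²/45.9456 = 1.0831
  (59 − 66.8828)²/66.8828 = 0.9291
  (27 − 26.1715)²/26.1715 = 0.0262
χ² = 1.4234 + 0.7295 + 0.0464 + 6.7023 + 4.3248 + 0.0112 + 1.0831 + 0.9291 + 0.0262 = 15.276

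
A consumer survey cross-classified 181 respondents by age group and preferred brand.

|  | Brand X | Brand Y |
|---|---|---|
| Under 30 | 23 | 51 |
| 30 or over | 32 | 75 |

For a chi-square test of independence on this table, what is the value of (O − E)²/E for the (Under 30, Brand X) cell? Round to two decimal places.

Row total (Under 30) = 74; column total (Brand X) = 55; N = 181.
Expected count E = 74 × 55 / 181 = 22.486.
Contribution = (O − E)²/E = (23 − 22.486)² / 22.486 = 0.01.

0.01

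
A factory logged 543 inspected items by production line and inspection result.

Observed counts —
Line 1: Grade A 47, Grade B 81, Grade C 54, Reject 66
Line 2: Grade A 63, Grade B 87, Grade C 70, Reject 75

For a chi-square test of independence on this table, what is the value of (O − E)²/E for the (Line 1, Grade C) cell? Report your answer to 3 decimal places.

0.122

Row total (Line 1) = 248; column total (Grade C) = 124; N = 543.
Expected count E = 248 × 124 / 543 = 56.6335.
Contribution = (O − E)²/E = (54 − 56.6335)² / 56.6335 = 0.122.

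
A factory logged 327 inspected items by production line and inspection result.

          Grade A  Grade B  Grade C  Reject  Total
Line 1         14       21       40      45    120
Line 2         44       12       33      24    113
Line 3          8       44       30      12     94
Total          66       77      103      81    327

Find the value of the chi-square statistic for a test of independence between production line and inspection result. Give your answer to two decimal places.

76.04

Grand total N = 327.
Expected counts (row total × column total / N):
  Line 1, Grade A: 120×66/327 = 24.220
  Line 1, Grade B: 120×77/327 = 28.257
  Line 1, Grade C: 120×103/327 = 37.798
  Line 1, Reject: 120×81/327 = 29.725
  Line 2, Grade A: 113×66/327 = 22.807
  Line 2, Grade B: 113×77/327 = 26.609
  Line 2, Grade C: 113×103/327 = 35.593
  Line 2, Reject: 113×81/327 = 27.991
  Line 3, Grade A: 94×66/327 = 18.972
  Line 3, Grade B: 94×77/327 = 22.135
  Line 3, Grade C: 94×103/327 = 29.609
  Line 3, Reject: 94×81/327 = 23.284
Contributions (O − E)²/E:
  (14 − 24.220)²/24.220 = 4.3125
  (21 − 28.257)²/28.257 = 1.8638
  (40 − 37.798)²/37.798 = 0.1283
  (45 − 29.725)²/29.725 = 7.8495
  (44 − 22.807)²/22.807 = 19.6932
  (12 − 26.609)²/26.609 = 8.0207
  (33 − 35.593)²/35.593 = 0.1889
  (24 − 27.991)²/27.991 = 0.5690
  (8 − 18.972)²/18.972 = 6.3454
  (44 − 22.135)²/22.135 = 21.5983
  (30 − 29.609)²/29.609 = 0.0052
  (12 − 23.284)²/23.284 = 5.4685
χ² = 4.3125 + 1.8638 + 0.1283 + 7.8495 + 19.6932 + 8.0207 + 0.1889 + 0.5690 + 6.3454 + 21.5983 + 0.0052 + 5.4685 = 76.04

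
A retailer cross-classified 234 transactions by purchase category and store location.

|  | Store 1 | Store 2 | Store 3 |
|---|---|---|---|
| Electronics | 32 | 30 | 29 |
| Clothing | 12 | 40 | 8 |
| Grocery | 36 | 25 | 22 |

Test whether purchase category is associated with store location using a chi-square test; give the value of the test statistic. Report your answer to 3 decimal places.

Row totals: 91, 60, 83. Column totals: 80, 95, 59. Grand total N = 234.
Expected counts (row total × column total / N):
  Electronics, Store 1: 91×80/234 = 31.1111
  Electronics, Store 2: 91×95/234 = 36.9444
  Electronics, Store 3: 91×59/234 = 22.9444
  Clothing, Store 1: 60×80/234 = 20.5128
  Clothing, Store 2: 60×95/234 = 24.3590
  Clothing, Store 3: 60×59/234 = 15.1282
  Grocery, Store 1: 83×80/234 = 28.3761
  Grocery, Store 2: 83×95/234 = 33.6966
  Grocery, Store 3: 83×59/234 = 20.9274
Contributions (O − E)²/E:
  (32 − 31.1111)²/31.1111 = 0.0254
  (30 − 36.9444)²/36.9444 = 1.3053
  (29 − 22.9444)²/22.9444 = 1.5982
  (12 − 20.5128)²/20.5128 = 3.5328
  (40 − 24.3590)²/24.3590 = 10.0431
  (8 − 15.1282)²/15.1282 = 3.3587
  (36 − 28.3761)²/28.3761 = 2.0483
  (25 − 33.6966)²/33.6966 = 2.2445
  (22 − 20.9274)²/20.9274 = 0.0550
χ² = 0.0254 + 1.3053 + 1.5982 + 3.5328 + 10.0431 + 3.3587 + 2.0483 + 2.2445 + 0.0550 = 24.211

24.211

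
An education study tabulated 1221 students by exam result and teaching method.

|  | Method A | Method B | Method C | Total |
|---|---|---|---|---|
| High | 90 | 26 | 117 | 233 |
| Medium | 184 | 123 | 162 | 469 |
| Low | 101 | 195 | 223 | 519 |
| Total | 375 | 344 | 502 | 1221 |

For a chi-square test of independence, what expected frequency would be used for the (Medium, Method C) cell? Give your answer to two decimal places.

Row total (Medium) = 469; column total (Method C) = 502; grand total N = 1221.
Expected count = (row total × column total) / N = 469 × 502 / 1221 = 192.82.

192.82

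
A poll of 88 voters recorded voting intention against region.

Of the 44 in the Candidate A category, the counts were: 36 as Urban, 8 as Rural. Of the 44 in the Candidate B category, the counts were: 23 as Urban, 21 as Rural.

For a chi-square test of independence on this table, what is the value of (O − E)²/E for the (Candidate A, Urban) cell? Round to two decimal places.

Row total (Candidate A) = 44; column total (Urban) = 59; N = 88.
Expected count E = 44 × 59 / 88 = 29.500.
Contribution = (O − E)²/E = (36 − 29.500)² / 29.500 = 1.43.

1.43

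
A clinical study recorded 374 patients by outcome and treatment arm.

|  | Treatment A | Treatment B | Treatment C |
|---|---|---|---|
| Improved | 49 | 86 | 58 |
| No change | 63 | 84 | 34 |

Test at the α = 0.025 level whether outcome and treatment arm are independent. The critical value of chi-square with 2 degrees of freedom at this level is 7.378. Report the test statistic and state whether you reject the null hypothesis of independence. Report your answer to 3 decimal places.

Row totals: 193, 181. Column totals: 112, 170, 92. Grand total N = 374.
Expected counts (row total × column total / N):
  Improved, Treatment A: 193×112/374 = 57.7968
  Improved, Treatment B: 193×170/374 = 87.7273
  Improved, Treatment C: 193×92/374 = 47.4759
  No change, Treatment A: 181×112/374 = 54.2032
  No change, Treatment B: 181×170/374 = 82.2727
  No change, Treatment C: 181×92/374 = 44.5241
Contributions (O − E)²/E:
  (49 − 57.7968)²/57.7968 = 1.3389
  (86 − 87.7273)²/87.7273 = 0.0340
  (58 − 47.4759)²/47.4759 = 2.3329
  (63 − 54.2032)²/54.2032 = 1.4277
  (84 − 82.2727)²/82.2727 = 0.0363
  (34 − 44.5241)²/44.5241 = 2.4876
χ² = 1.3389 + 0.0340 + 2.3329 + 1.4277 + 0.0363 + 2.4876 = 7.657
df = (2−1)(3−1) = 2. Since 7.657 > 7.378, reject the null hypothesis of independence at α = 0.025.

7.657; reject H₀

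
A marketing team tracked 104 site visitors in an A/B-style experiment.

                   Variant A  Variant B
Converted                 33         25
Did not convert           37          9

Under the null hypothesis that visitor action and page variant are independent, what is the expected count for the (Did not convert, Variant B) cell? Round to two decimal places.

15.04

Row total (Did not convert) = 46; column total (Variant B) = 34; grand total N = 104.
Expected count = (row total × column total) / N = 46 × 34 / 104 = 15.04.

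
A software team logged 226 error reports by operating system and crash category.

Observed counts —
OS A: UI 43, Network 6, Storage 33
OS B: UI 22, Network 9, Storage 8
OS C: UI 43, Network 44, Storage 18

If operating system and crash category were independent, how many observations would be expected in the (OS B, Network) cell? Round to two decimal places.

10.18

Row total (OS B) = 39; column total (Network) = 59; grand total N = 226.
Expected count = (row total × column total) / N = 39 × 59 / 226 = 10.18.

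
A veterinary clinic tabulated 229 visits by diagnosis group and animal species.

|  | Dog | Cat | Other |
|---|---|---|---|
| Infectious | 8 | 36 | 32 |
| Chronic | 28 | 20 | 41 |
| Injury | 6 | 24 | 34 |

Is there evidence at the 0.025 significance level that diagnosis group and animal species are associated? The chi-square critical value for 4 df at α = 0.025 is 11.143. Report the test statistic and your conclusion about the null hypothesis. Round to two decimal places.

22.05; reject H₀

Row totals: 76, 89, 64. Column totals: 42, 80, 107. Grand total N = 229.
Expected counts (row total × column total / N):
  Infectious, Dog: 76×42/229 = 13.939
  Infectious, Cat: 76×80/229 = 26.550
  Infectious, Other: 76×107/229 = 35.511
  Chronic, Dog: 89×42/229 = 16.323
  Chronic, Cat: 89×80/229 = 31.092
  Chronic, Other: 89×107/229 = 41.585
  Injury, Dog: 64×42/229 = 11.738
  Injury, Cat: 64×80/229 = 22.358
  Injury, Other: 64×107/229 = 29.904
Contributions (O − E)²/E:
  (8 − 13.939)²/13.939 = 2.5304
  (36 − 26.550)²/26.550 = 3.3636
  (32 − 35.511)²/35.511 = 0.3471
  (28 − 16.323)²/16.323 = 8.3534
  (20 − 31.092)²/31.092 = 3.9570
  (41 − 41.585)²/41.585 = 0.0082
  (6 − 11.738)²/11.738 = 2.8050
  (24 − 22.358)²/22.358 = 0.1206
  (34 − 29.904)²/29.904 = 0.5610
χ² = 2.5304 + 3.3636 + 0.3471 + 8.3534 + 3.9570 + 0.0082 + 2.8050 + 0.1206 + 0.5610 = 22.05
df = (3−1)(3−1) = 4. Since 22.05 > 11.143, reject the null hypothesis of independence at α = 0.025.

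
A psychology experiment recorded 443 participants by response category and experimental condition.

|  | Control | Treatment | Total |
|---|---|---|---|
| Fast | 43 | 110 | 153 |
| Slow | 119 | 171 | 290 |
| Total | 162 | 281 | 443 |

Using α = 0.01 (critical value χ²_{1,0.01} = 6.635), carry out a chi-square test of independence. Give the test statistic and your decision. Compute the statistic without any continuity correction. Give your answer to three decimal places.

7.219; reject H₀

Grand total N = 443.
Expected counts (row total × column total / N):
  Fast, Control: 153×162/443 = 55.95034
  Fast, Treatment: 153×281/443 = 97.04966
  Slow, Control: 290×162/443 = 106.04966
  Slow, Treatment: 290×281/443 = 183.95034
Contributions (O − E)²/E:
  (43 − 55.95034)²/55.95034 = 2.9975
  (110 − 97.04966)²/97.04966 = 1.7281
  (119 − 106.04966)²/106.04966 = 1.5814
  (171 − 183.95034)²/183.95034 = 0.9117
χ² = 2.9975 + 1.7281 + 1.5814 + 0.9117 = 7.219
df = (2−1)(2−1) = 1. Since 7.219 > 6.635, reject the null hypothesis of independence at α = 0.01.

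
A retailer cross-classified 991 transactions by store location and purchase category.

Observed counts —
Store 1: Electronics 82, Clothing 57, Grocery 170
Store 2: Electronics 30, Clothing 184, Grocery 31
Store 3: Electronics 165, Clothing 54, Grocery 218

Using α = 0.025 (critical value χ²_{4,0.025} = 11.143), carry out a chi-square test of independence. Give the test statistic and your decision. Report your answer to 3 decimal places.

Row totals: 309, 245, 437. Column totals: 277, 295, 419. Grand total N = 991.
Expected counts (row total × column total / N):
  Store 1, Electronics: 309×277/991 = 86.37033
  Store 1, Clothing: 309×295/991 = 91.98285
  Store 1, Grocery: 309×419/991 = 130.64682
  Store 2, Electronics: 245×277/991 = 68.48133
  Store 2, Clothing: 245×295/991 = 72.93138
  Store 2, Grocery: 245×419/991 = 103.58729
  Store 3, Electronics: 437×277/991 = 122.14834
  Store 3, Clothing: 437×295/991 = 130.08577
  Store 3, Grocery: 437×419/991 = 184.76589
Contributions (O − E)²/E:
  (82 − 86.37033)²/86.37033 = 0.2211
  (57 − 91.98285)²/91.98285 = 13.3047
  (170 − 130.64682)²/130.64682 = 11.8539
  (30 − 68.48133)²/68.48133 = 21.6236
  (184 − 72.93138)²/72.93138 = 169.1486
  (31 − 103.58729)²/103.58729 = 50.8645
  (165 − 122.14834)²/122.14834 = 15.0331
  (54 − 130.08577)²/130.08577 = 44.5017
  (218 − 184.76589)²/184.76589 = 5.9779
χ² = 0.2211 + 13.3047 + 11.8539 + 21.6236 + 169.1486 + 50.8645 + 15.0331 + 44.5017 + 5.9779 = 332.529
df = (3−1)(3−1) = 4. Since 332.529 > 11.143, reject the null hypothesis of independence at α = 0.025.

332.529; reject H₀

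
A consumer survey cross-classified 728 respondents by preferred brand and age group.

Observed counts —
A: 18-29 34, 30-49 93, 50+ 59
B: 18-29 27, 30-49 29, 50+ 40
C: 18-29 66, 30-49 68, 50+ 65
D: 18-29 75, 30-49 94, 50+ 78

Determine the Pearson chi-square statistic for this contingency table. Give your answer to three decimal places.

20.051

Row totals: 186, 96, 199, 247. Column totals: 202, 284, 242. Grand total N = 728.
Expected counts (row total × column total / N):
  A, 18-29: 186×202/728 = 51.6099
  A, 30-49: 186×284/728 = 72.5604
  A, 50+: 186×242/728 = 61.8297
  B, 18-29: 96×202/728 = 26.6374
  B, 30-49: 96×284/728 = 37.4505
  B, 50+: 96×242/728 = 31.9121
  C, 18-29: 199×202/728 = 55.2170
  C, 30-49: 199×284/728 = 77.6319
  C, 50+: 199×242/728 = 66.1511
  D, 18-29: 247×202/728 = 68.5357
  D, 30-49: 247×284/728 = 96.3571
  D, 50+: 247×242/728 = 82.1071
Contributions (O − E)²/E:
  (34 − 51.6099)²/51.6099 = 6.0087
  (93 − 72.5604)²/72.5604 = 5.7576
  (59 − 61.8297)²/61.8297 = 0.1295
  (27 − 26.6374)²/26.6374 = 0.0049
  (29 − 37.4505)²/37.4505 = 1.9068
  (40 − 31.9121)²/31.9121 = 2.0498
  (66 − 55.2170)²/55.2170 = 2.1057
  (68 − 77.6319)²/77.6319 = 1.1950
  (65 − 66.1511)²/66.1511 = 0.0200
  (75 − 68.5357)²/68.5357 = 0.6097
  (94 − 96.3571)²/96.3571 = 0.0577
  (78 − 82.1071)²/82.1071 = 0.2054
χ² = 6.0087 + 5.7576 + 0.1295 + 0.0049 + 1.9068 + 2.0498 + 2.1057 + 1.1950 + 0.0200 + 0.6097 + 0.0577 + 0.2054 = 20.051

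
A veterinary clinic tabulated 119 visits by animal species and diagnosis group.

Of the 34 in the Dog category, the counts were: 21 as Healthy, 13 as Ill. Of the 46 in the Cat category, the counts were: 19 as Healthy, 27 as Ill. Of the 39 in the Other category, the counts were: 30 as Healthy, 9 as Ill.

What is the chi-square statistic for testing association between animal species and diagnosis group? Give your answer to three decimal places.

Row totals: 34, 46, 39. Column totals: 70, 49. Grand total N = 119.
Expected counts (row total × column total / N):
  Dog, Healthy: 34×70/119 = 20.0000
  Dog, Ill: 34×49/119 = 14.0000
  Cat, Healthy: 46×70/119 = 27.0588
  Cat, Ill: 46×49/119 = 18.9412
  Other, Healthy: 39×70/119 = 22.9412
  Other, Ill: 39×49/119 = 16.0588
Contributions (O − E)²/E:
  (21 − 20.0000)²/20.0000 = 0.0500
  (13 − 14.0000)²/14.0000 = 0.0714
  (19 − 27.0588)²/27.0588 = 2.4001
  (27 − 18.9412)²/18.9412 = 3.4287
  (30 − 22.9412)²/22.9412 = 2.1719
  (9 − 16.0588)²/16.0588 = 3.1028
χ² = 0.0500 + 0.0714 + 2.4001 + 3.4287 + 2.1719 + 3.1028 = 11.225

11.225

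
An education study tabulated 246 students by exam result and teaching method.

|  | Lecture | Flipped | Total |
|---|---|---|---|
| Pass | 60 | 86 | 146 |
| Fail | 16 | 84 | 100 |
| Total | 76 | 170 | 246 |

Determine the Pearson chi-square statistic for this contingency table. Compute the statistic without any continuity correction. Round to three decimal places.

17.508

Grand total N = 246.
Expected counts (row total × column total / N):
  Pass, Lecture: 146×76/246 = 45.1057
  Pass, Flipped: 146×170/246 = 100.8943
  Fail, Lecture: 100×76/246 = 30.8943
  Fail, Flipped: 100×170/246 = 69.1057
Contributions (O − E)²/E:
  (60 − 45.1057)²/45.1057 = 4.9182
  (86 − 100.8943)²/100.8943 = 2.1987
  (16 − 30.8943)²/30.8943 = 7.1806
  (84 − 69.1057)²/69.1057 = 3.2102
χ² = 4.9182 + 2.1987 + 7.1806 + 3.2102 = 17.508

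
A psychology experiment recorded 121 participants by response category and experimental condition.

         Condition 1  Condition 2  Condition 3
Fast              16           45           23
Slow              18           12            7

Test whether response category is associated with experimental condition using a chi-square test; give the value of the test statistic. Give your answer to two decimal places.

Row totals: 84, 37. Column totals: 34, 57, 30. Grand total N = 121.
Expected counts (row total × column total / N):
  Fast, Condition 1: 84×34/121 = 23.60331
  Fast, Condition 2: 84×57/121 = 39.57025
  Fast, Condition 3: 84×30/121 = 20.82645
  Slow, Condition 1: 37×34/121 = 10.39669
  Slow, Condition 2: 37×57/121 = 17.42975
  Slow, Condition 3: 37×30/121 = 9.17355
Contributions (O − E)²/E:
  (16 − 23.60331)²/23.60331 = 2.4492
  (45 − 39.57025)²/39.57025 = 0.7451
  (23 − 20.82645)²/20.82645 = 0.2268
  (18 − 10.39669)²/10.39669 = 5.5605
  (12 − 17.42975)²/17.42975 = 1.6915
  (7 − 9.17355)²/9.17355 = 0.5150
χ² = 2.4492 + 0.7451 + 0.2268 + 5.5605 + 1.6915 + 0.5150 = 11.19

11.19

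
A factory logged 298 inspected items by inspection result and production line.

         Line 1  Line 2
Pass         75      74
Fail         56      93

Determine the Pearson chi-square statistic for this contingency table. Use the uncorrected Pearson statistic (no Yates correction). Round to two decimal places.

Row totals: 149, 149. Column totals: 131, 167. Grand total N = 298.
Expected counts (row total × column total / N):
  Pass, Line 1: 149×131/298 = 65.500
  Pass, Line 2: 149×167/298 = 83.500
  Fail, Line 1: 149×131/298 = 65.500
  Fail, Line 2: 149×167/298 = 83.500
Contributions (O − E)²/E:
  (75 − 65.500)²/65.500 = 1.3779
  (74 − 83.500)²/83.500 = 1.0808
  (56 − 65.500)²/65.500 = 1.3779
  (93 − 83.500)²/83.500 = 1.0808
χ² = 1.3779 + 1.0808 + 1.3779 + 1.0808 = 4.92

4.92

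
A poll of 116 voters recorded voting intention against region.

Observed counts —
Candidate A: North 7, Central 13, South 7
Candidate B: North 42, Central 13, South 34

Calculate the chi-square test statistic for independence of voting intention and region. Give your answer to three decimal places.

Row totals: 27, 89. Column totals: 49, 26, 41. Grand total N = 116.
Expected counts (row total × column total / N):
  Candidate A, North: 27×49/116 = 11.4052
  Candidate A, Central: 27×26/116 = 6.0517
  Candidate A, South: 27×41/116 = 9.5431
  Candidate B, North: 89×49/116 = 37.5948
  Candidate B, Central: 89×26/116 = 19.9483
  Candidate B, South: 89×41/116 = 31.4569
Contributions (O − E)²/E:
  (7 − 11.4052)²/11.4052 = 1.7015
  (13 − 6.0517)²/6.0517 = 7.9777
  (7 − 9.5431)²/9.5431 = 0.6777
  (42 − 37.5948)²/37.5948 = 0.5162
  (13 − 19.9483)²/19.9483 = 2.4202
  (34 − 31.4569)²/31.4569 = 0.2056
χ² = 1.7015 + 7.9777 + 0.6777 + 0.5162 + 2.4202 + 0.2056 = 13.499

13.499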